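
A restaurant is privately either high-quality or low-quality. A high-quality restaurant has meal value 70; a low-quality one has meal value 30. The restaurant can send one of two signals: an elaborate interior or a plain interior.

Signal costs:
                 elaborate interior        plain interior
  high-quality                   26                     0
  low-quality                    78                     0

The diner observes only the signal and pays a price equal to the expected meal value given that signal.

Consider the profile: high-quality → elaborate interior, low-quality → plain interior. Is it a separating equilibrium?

Yes

If types separate, elaborate interior earns payment 70 and plain interior earns 30.
High-quality: elaborate interior gives 70 − 26 = 44; plain interior gives 30 − 0 = 30. No deviation. ✓
Low-quality: plain interior gives 30 − 0 = 30; elaborate interior gives 70 − 78 = -8. No deviation. ✓
Both incentive constraints hold.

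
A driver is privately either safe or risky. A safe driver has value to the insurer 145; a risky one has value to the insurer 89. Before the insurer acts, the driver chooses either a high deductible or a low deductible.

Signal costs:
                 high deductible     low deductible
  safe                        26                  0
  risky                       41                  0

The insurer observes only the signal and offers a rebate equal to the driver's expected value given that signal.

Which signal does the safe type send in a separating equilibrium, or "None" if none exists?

None

Try safe → high deductible, risky → low deductible:
  If types separate, high deductible earns payment 145 and low deductible earns 89.
  Safe: high deductible gives 145 − 26 = 119; low deductible gives 89 − 0 = 89. No deviation. ✓
  Risky: low deductible gives 89 − 0 = 89; high deductible gives 145 − 41 = 104. Would deviate. ✗
Try safe → low deductible, risky → high deductible:
  If types separate, low deductible earns payment 145 and high deductible earns 89.
  Safe: low deductible gives 145 − 0 = 145; high deductible gives 89 − 26 = 63. No deviation. ✓
  Risky: high deductible gives 89 − 41 = 48; low deductible gives 145 − 0 = 145. Would deviate. ✗
Neither assignment is incentive-compatible.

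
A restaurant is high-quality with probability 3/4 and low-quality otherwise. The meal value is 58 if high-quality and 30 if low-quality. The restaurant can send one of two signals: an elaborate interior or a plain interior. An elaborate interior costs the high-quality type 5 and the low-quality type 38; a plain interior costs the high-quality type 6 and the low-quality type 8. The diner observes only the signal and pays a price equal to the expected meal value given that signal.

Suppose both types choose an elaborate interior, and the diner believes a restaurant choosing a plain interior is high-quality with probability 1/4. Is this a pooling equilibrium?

At the pooled signal (elaborate interior) the diner holds the prior 3/4 and pays 3/4·58 + 1/4·30 = 51. Off-path (plain interior) belief 1/4 gives 1/4·58 + 3/4·30 = 37.
High-quality: elaborate interior gives 51 − 5 = 46; plain interior gives 37 − 6 = 31. Stays. ✓
Low-quality: elaborate interior gives 51 − 38 = 13; plain interior gives 37 − 8 = 29. Deviates. ✗

No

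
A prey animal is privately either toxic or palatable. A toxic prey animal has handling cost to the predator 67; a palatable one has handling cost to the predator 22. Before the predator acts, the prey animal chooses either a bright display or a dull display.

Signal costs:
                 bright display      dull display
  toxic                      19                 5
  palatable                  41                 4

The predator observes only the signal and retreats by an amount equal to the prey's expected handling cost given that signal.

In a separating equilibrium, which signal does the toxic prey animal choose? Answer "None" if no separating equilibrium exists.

None

Try toxic → bright display, palatable → dull display:
  Under separation the predator infers type exactly: bright display → toxic (pays 67), dull display → palatable (pays 22).
  Toxic: bright display gives 67 − 19 = 48; dull display gives 22 − 5 = 17. No deviation. ✓
  Palatable: dull display gives 22 − 4 = 18; bright display gives 67 − 41 = 26. Would deviate. ✗
Try toxic → dull display, palatable → bright display:
  Under separation the predator infers type exactly: dull display → toxic (pays 67), bright display → palatable (pays 22).
  Toxic: dull display gives 67 − 5 = 62; bright display gives 22 − 19 = 3. No deviation. ✓
  Palatable: bright display gives 22 − 41 = -19; dull display gives 67 − 4 = 63. Would deviate. ✗
Neither assignment is incentive-compatible.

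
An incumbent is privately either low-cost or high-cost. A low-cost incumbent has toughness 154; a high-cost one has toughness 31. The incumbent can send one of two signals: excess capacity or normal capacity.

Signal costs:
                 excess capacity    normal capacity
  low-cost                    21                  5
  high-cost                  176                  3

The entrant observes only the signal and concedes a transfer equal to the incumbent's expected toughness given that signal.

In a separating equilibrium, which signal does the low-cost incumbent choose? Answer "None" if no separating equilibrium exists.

excess capacity

Try low-cost → excess capacity, high-cost → normal capacity:
  Under separation the entrant infers type exactly: excess capacity → low-cost (pays 154), normal capacity → high-cost (pays 31).
  Low-cost: excess capacity gives 154 − 21 = 133; normal capacity gives 31 − 5 = 26. No deviation. ✓
  High-cost: normal capacity gives 31 − 3 = 28; excess capacity gives 154 − 176 = -22. No deviation. ✓
Both hold — the low-cost type sends excess capacity.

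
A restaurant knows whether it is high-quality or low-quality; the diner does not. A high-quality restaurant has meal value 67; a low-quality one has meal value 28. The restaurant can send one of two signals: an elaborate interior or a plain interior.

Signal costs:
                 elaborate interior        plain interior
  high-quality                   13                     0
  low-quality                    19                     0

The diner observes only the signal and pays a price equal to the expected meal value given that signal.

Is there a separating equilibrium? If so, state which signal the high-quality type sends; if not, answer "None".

None

Try high-quality → elaborate interior, low-quality → plain interior:
  If types separate, elaborate interior earns payment 67 and plain interior earns 28.
  High-quality: elaborate interior gives 67 − 13 = 54; plain interior gives 28 − 0 = 28. No deviation. ✓
  Low-quality: plain interior gives 28 − 0 = 28; elaborate interior gives 67 − 19 = 48. Would deviate. ✗
Try high-quality → plain interior, low-quality → elaborate interior:
  If types separate, plain interior earns payment 67 and elaborate interior earns 28.
  High-quality: plain interior gives 67 − 0 = 67; elaborate interior gives 28 − 13 = 15. No deviation. ✓
  Low-quality: elaborate interior gives 28 − 19 = 9; plain interior gives 67 − 0 = 67. Would deviate. ✗
Neither assignment is incentive-compatible.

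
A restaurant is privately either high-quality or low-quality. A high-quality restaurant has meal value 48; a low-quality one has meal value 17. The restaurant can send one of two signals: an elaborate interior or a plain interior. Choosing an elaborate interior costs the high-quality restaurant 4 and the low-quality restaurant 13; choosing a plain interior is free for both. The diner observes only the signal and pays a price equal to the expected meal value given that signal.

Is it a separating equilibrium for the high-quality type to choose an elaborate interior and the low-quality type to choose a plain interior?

No

If types separate, elaborate interior earns payment 48 and plain interior earns 17.
High-quality: elaborate interior gives 48 − 4 = 44; plain interior gives 17 − 0 = 17. No deviation. ✓
Low-quality: plain interior gives 17 − 0 = 17; elaborate interior gives 48 − 13 = 35. Would deviate. ✗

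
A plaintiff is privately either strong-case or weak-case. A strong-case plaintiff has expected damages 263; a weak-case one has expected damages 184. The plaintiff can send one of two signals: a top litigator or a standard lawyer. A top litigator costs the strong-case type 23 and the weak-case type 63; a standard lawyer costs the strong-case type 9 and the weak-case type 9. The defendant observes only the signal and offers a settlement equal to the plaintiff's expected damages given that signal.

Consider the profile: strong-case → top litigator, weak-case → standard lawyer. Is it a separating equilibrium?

If types separate, top litigator earns payment 263 and standard lawyer earns 184.
Strong-case: top litigator gives 263 − 23 = 240; standard lawyer gives 184 − 9 = 175. No deviation. ✓
Weak-case: standard lawyer gives 184 − 9 = 175; top litigator gives 263 − 63 = 200. Would deviate. ✗

No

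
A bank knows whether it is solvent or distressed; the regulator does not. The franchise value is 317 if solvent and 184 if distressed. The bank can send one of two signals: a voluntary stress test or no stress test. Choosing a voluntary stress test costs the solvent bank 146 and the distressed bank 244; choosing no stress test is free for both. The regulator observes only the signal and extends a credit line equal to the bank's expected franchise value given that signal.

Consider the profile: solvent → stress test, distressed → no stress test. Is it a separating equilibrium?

If types separate, stress test earns payment 317 and no stress test earns 184.
Solvent: stress test gives 317 − 146 = 171; no stress test gives 184 − 0 = 184. Would deviate. ✗
Distressed: no stress test gives 184 − 0 = 184; stress test gives 317 − 244 = 73. No deviation. ✓

No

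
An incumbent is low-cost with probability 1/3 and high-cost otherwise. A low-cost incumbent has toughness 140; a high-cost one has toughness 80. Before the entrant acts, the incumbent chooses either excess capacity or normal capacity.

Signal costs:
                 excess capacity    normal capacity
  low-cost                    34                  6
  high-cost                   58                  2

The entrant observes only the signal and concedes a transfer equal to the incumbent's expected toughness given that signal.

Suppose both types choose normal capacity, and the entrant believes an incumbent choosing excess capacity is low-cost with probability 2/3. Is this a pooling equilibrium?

Yes

On the equilibrium path (normal capacity) the entrant holds the prior 1/3 and pays 1/3·140 + 2/3·80 = 100. Off-path (excess capacity) belief 2/3 gives 2/3·140 + 1/3·80 = 120.
Low-cost: normal capacity gives 100 − 6 = 94; excess capacity gives 120 − 34 = 86. Stays. ✓
High-cost: normal capacity gives 100 − 2 = 98; excess capacity gives 120 − 58 = 62. Stays. ✓
Beliefs are Bayes-consistent on-path and both types best-respond.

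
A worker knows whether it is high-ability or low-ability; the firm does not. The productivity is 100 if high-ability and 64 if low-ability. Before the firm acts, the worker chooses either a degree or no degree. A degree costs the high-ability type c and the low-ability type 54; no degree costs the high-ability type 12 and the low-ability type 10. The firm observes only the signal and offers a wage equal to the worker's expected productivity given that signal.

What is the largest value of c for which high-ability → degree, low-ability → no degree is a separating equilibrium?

48

Under separation: degree → high-ability (pays 100); no degree → low-ability (pays 64).
Low-ability: 64 − 10 = 54 ≥ 100 − 54 = 46. Holds regardless of c. ✓
High-ability: 100 − c ≥ 64 − 12, so c ≤ 100 − 52 = 48.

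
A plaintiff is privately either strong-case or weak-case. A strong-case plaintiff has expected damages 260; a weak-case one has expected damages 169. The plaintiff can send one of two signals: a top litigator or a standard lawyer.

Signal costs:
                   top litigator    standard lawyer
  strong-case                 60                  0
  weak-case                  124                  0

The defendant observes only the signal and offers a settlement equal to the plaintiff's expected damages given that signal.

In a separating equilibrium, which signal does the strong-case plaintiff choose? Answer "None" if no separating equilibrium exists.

Try strong-case → top litigator, weak-case → standard lawyer:
  Under separation the defendant infers type exactly: top litigator → strong-case (pays 260), standard lawyer → weak-case (pays 169).
  Strong-case: top litigator gives 260 − 60 = 200; standard lawyer gives 169 − 0 = 169. No deviation. ✓
  Weak-case: standard lawyer gives 169 − 0 = 169; top litigator gives 260 − 124 = 136. No deviation. ✓
Both hold — the strong-case type sends top litigator.

top litigator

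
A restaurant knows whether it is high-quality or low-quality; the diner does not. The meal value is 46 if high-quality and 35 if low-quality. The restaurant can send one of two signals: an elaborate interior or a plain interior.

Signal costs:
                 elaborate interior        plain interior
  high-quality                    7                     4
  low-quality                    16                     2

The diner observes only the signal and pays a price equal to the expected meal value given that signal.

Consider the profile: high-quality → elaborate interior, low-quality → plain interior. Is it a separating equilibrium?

Yes

If types separate, elaborate interior earns payment 46 and plain interior earns 35.
High-quality: elaborate interior gives 46 − 7 = 39; plain interior gives 35 − 4 = 31. No deviation. ✓
Low-quality: plain interior gives 35 − 2 = 33; elaborate interior gives 46 − 16 = 30. No deviation. ✓
Both incentive constraints hold.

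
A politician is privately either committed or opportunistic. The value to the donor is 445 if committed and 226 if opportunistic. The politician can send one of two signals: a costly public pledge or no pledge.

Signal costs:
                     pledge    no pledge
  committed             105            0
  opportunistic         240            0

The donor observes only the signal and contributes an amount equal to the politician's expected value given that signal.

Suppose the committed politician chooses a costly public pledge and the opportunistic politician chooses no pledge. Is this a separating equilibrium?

Under separation the donor infers type exactly: pledge → committed (pays 445), no pledge → opportunistic (pays 226).
Committed: pledge gives 445 − 105 = 340; no pledge gives 226 − 0 = 226. No deviation. ✓
Opportunistic: no pledge gives 226 − 0 = 226; pledge gives 445 − 240 = 205. No deviation. ✓
Neither type gains from mimicking the other.

Yes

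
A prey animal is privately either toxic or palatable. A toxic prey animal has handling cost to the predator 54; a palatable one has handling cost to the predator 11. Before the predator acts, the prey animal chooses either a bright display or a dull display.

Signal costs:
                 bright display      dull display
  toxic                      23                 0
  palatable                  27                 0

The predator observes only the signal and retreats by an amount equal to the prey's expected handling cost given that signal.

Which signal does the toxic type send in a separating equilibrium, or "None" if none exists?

None

Try toxic → bright display, palatable → dull display:
  If types separate, bright display earns payment 54 and dull display earns 11.
  Toxic: bright display gives 54 − 23 = 31; dull display gives 11 − 0 = 11. No deviation. ✓
  Palatable: dull display gives 11 − 0 = 11; bright display gives 54 − 27 = 27. Would deviate. ✗
Try toxic → dull display, palatable → bright display:
  If types separate, dull display earns payment 54 and bright display earns 11.
  Toxic: dull display gives 54 − 0 = 54; bright display gives 11 − 23 = -12. No deviation. ✓
  Palatable: bright display gives 11 − 27 = -16; dull display gives 54 − 0 = 54. Would deviate. ✗
Neither assignment is incentive-compatible.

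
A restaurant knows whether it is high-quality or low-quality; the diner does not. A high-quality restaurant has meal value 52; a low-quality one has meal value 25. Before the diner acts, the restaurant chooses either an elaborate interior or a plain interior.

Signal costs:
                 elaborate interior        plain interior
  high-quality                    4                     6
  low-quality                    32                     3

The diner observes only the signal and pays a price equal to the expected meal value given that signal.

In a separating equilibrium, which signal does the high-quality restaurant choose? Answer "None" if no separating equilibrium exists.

Try high-quality → elaborate interior, low-quality → plain interior:
  If types separate, elaborate interior earns payment 52 and plain interior earns 25.
  High-quality: elaborate interior gives 52 − 4 = 48; plain interior gives 25 − 6 = 19. No deviation. ✓
  Low-quality: plain interior gives 25 − 3 = 22; elaborate interior gives 52 − 32 = 20. No deviation. ✓
Both hold — the high-quality type sends elaborate interior.

elaborate interior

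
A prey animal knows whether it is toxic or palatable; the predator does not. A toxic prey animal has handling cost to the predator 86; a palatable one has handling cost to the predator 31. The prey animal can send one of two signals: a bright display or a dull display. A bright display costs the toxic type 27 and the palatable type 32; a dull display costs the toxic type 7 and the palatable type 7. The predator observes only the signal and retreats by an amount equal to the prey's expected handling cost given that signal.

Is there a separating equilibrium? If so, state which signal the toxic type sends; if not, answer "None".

None

Try toxic → bright display, palatable → dull display:
  Under separation the predator infers type exactly: bright display → toxic (pays 86), dull display → palatable (pays 31).
  Toxic: bright display gives 86 − 27 = 59; dull display gives 31 − 7 = 24. No deviation. ✓
  Palatable: dull display gives 31 − 7 = 24; bright display gives 86 − 32 = 54. Would deviate. ✗
Try toxic → dull display, palatable → bright display:
  Under separation the predator infers type exactly: dull display → toxic (pays 86), bright display → palatable (pays 31).
  Toxic: dull display gives 86 − 7 = 79; bright display gives 31 − 27 = 4. No deviation. ✓
  Palatable: bright display gives 31 − 32 = -1; dull display gives 86 − 7 = 79. Would deviate. ✗
Neither assignment is incentive-compatible.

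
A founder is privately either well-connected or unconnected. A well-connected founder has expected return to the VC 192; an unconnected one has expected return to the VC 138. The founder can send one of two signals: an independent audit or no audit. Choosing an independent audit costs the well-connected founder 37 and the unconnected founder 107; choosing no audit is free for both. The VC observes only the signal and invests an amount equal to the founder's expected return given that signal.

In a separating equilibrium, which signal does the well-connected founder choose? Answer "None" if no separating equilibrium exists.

audit

Try well-connected → audit, unconnected → no audit:
  If types separate, audit earns payment 192 and no audit earns 138.
  Well-connected: audit gives 192 − 37 = 155; no audit gives 138 − 0 = 138. No deviation. ✓
  Unconnected: no audit gives 138 − 0 = 138; audit gives 192 − 107 = 85. No deviation. ✓
Both hold — the well-connected type sends audit.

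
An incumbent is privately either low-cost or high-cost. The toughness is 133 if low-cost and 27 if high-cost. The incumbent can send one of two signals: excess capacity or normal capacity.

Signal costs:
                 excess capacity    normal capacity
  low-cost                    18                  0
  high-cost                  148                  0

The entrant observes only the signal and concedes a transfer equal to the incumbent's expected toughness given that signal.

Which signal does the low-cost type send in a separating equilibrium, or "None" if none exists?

excess capacity

Try low-cost → excess capacity, high-cost → normal capacity:
  If types separate, excess capacity earns payment 133 and normal capacity earns 27.
  Low-cost: excess capacity gives 133 − 18 = 115; normal capacity gives 27 − 0 = 27. No deviation. ✓
  High-cost: normal capacity gives 27 − 0 = 27; excess capacity gives 133 − 148 = -15. No deviation. ✓
Both hold — the low-cost type sends excess capacity.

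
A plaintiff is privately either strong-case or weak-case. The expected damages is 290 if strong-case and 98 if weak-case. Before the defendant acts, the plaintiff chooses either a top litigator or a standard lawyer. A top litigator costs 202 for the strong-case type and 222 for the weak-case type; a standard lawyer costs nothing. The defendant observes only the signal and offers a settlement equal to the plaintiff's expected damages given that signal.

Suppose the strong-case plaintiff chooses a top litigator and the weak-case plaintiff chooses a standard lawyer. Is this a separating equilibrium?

If types separate, top litigator earns payment 290 and standard lawyer earns 98.
Strong-case: top litigator gives 290 − 202 = 88; standard lawyer gives 98 − 0 = 98. Would deviate. ✗
Weak-case: standard lawyer gives 98 − 0 = 98; top litigator gives 290 − 222 = 68. No deviation. ✓

No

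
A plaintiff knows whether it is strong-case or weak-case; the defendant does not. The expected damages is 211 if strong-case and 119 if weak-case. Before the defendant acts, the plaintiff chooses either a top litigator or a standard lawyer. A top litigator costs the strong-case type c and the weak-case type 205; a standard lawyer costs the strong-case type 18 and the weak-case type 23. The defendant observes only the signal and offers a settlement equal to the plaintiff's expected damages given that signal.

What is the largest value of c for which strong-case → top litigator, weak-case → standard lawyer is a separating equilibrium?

110

Under separation: top litigator → strong-case (pays 211); standard lawyer → weak-case (pays 119).
Weak-case: 119 − 23 = 96 ≥ 211 − 205 = 6. Holds regardless of c. ✓
Strong-case: 211 − c ≥ 119 − 18, so c ≤ 211 − 101 = 110.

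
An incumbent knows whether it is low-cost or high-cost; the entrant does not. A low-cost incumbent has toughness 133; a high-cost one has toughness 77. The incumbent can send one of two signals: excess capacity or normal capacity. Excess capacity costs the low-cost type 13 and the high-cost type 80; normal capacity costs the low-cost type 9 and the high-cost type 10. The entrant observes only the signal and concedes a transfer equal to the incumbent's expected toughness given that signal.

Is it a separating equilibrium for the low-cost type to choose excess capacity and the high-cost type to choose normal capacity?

If types separate, excess capacity earns payment 133 and normal capacity earns 77.
Low-cost: excess capacity gives 133 − 13 = 120; normal capacity gives 77 − 9 = 68. No deviation. ✓
High-cost: normal capacity gives 77 − 10 = 67; excess capacity gives 133 − 80 = 53. No deviation. ✓
Both incentive constraints hold.

Yes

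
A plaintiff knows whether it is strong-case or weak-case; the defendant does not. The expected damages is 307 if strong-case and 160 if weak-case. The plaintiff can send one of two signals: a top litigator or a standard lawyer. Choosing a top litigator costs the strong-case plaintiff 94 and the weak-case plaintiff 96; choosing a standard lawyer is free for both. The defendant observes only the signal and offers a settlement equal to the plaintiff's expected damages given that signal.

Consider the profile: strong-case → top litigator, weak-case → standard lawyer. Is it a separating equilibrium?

No

If types separate, top litigator earns payment 307 and standard lawyer earns 160.
Strong-case: top litigator gives 307 − 94 = 213; standard lawyer gives 160 − 0 = 160. No deviation. ✓
Weak-case: standard lawyer gives 160 − 0 = 160; top litigator gives 307 − 96 = 211. Would deviate. ✗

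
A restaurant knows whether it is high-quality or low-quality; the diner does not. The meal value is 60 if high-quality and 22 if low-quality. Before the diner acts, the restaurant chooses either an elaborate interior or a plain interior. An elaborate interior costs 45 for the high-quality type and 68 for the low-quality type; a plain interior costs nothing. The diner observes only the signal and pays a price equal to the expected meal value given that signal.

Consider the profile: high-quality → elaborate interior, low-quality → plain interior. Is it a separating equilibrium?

No

If types separate, elaborate interior earns payment 60 and plain interior earns 22.
High-quality: elaborate interior gives 60 − 45 = 15; plain interior gives 22 − 0 = 22. Would deviate. ✗
Low-quality: plain interior gives 22 − 0 = 22; elaborate interior gives 60 − 68 = -8. No deviation. ✓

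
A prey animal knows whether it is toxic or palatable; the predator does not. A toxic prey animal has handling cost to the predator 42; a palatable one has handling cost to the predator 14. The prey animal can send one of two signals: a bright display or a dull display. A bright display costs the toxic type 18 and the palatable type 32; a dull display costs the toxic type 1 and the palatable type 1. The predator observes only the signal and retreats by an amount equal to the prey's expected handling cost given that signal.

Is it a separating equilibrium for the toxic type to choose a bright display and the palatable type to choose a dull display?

Yes

If types separate, bright display earns payment 42 and dull display earns 14.
Toxic: bright display gives 42 − 18 = 24; dull display gives 14 − 1 = 13. No deviation. ✓
Palatable: dull display gives 14 − 1 = 13; bright display gives 42 − 32 = 10. No deviation. ✓
Neither type gains from mimicking the other.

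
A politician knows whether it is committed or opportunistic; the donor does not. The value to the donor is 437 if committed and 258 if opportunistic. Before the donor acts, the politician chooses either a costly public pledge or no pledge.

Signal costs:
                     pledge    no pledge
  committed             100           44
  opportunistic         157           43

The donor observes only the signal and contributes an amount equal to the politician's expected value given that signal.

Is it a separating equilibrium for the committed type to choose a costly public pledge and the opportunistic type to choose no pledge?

No

If types separate, pledge earns payment 437 and no pledge earns 258.
Committed: pledge gives 437 − 100 = 337; no pledge gives 258 − 44 = 214. No deviation. ✓
Opportunistic: no pledge gives 258 − 43 = 215; pledge gives 437 − 157 = 280. Would deviate. ✗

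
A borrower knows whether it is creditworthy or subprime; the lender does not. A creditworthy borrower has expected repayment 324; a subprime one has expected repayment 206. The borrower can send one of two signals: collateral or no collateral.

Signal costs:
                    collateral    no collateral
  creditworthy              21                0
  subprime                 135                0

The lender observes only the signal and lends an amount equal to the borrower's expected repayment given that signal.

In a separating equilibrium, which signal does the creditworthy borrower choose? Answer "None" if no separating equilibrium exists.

Try creditworthy → collateral, subprime → no collateral:
  If types separate, collateral earns payment 324 and no collateral earns 206.
  Creditworthy: collateral gives 324 − 21 = 303; no collateral gives 206 − 0 = 206. No deviation. ✓
  Subprime: no collateral gives 206 − 0 = 206; collateral gives 324 − 135 = 189. No deviation. ✓
Both hold — the creditworthy type sends collateral.

collateral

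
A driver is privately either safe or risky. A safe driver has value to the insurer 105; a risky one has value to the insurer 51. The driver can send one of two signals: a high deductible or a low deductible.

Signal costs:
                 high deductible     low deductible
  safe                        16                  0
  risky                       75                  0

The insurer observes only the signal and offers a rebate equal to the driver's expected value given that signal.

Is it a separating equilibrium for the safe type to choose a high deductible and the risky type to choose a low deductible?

Yes

If types separate, high deductible earns payment 105 and low deductible earns 51.
Safe: high deductible gives 105 − 16 = 89; low deductible gives 51 − 0 = 51. No deviation. ✓
Risky: low deductible gives 51 − 0 = 51; high deductible gives 105 − 75 = 30. No deviation. ✓
Neither type gains from mimicking the other.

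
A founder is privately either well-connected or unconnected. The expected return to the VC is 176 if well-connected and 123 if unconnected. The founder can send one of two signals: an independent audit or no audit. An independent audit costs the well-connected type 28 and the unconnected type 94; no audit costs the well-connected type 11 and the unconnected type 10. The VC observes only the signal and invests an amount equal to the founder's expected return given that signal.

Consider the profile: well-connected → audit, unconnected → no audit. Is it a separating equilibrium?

Yes

Under separation the VC infers type exactly: audit → well-connected (pays 176), no audit → unconnected (pays 123).
Well-connected: audit gives 176 − 28 = 148; no audit gives 123 − 11 = 112. No deviation. ✓
Unconnected: no audit gives 123 − 10 = 113; audit gives 176 − 94 = 82. No deviation. ✓
Both incentive constraints hold.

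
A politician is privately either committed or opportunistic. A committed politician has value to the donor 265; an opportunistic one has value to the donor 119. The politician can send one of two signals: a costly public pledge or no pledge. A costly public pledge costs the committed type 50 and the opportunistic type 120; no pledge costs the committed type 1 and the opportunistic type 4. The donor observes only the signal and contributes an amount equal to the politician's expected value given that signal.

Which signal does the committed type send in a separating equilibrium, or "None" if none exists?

Try committed → pledge, opportunistic → no pledge:
  Under separation the donor infers type exactly: pledge → committed (pays 265), no pledge → opportunistic (pays 119).
  Committed: pledge gives 265 − 50 = 215; no pledge gives 119 − 1 = 118. No deviation. ✓
  Opportunistic: no pledge gives 119 − 4 = 115; pledge gives 265 − 120 = 145. Would deviate. ✗
Try committed → no pledge, opportunistic → pledge:
  Under separation the donor infers type exactly: no pledge → committed (pays 265), pledge → opportunistic (pays 119).
  Committed: no pledge gives 265 − 1 = 264; pledge gives 119 − 50 = 69. No deviation. ✓
  Opportunistic: pledge gives 119 − 120 = -1; no pledge gives 265 − 4 = 261. Would deviate. ✗
Neither assignment is incentive-compatible.

None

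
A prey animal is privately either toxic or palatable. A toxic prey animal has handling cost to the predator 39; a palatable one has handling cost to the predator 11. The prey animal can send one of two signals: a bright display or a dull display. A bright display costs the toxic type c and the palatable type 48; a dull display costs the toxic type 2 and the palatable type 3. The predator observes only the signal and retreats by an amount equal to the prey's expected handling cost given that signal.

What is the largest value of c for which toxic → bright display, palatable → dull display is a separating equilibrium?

30

Under separation: bright display → toxic (pays 39); dull display → palatable (pays 11).
Palatable: 11 − 3 = 8 ≥ 39 − 48 = -9. Holds regardless of c. ✓
Toxic: 39 − c ≥ 11 − 2, so c ≤ 39 − 9 = 30.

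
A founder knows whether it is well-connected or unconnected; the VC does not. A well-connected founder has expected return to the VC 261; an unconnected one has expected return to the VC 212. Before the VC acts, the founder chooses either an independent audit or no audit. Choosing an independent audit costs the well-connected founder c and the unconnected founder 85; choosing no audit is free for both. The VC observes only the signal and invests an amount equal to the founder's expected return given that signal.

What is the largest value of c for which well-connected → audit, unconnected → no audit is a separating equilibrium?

49

Under separation: audit → well-connected (pays 261); no audit → unconnected (pays 212).
Unconnected: 212 − 0 = 212 ≥ 261 − 85 = 176. Holds regardless of c. ✓
Well-connected: 261 − c ≥ 212 − 0, so c ≤ 261 − 212 = 49.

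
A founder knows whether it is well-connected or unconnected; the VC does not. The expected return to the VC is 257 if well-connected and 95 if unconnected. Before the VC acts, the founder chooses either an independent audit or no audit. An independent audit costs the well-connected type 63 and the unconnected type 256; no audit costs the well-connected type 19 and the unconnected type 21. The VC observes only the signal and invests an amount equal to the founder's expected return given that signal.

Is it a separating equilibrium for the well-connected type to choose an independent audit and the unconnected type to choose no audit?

If types separate, audit earns payment 257 and no audit earns 95.
Well-connected: audit gives 257 − 63 = 194; no audit gives 95 − 19 = 76. No deviation. ✓
Unconnected: no audit gives 95 − 21 = 74; audit gives 257 − 256 = 1. No deviation. ✓
Neither type gains from mimicking the other.

Yes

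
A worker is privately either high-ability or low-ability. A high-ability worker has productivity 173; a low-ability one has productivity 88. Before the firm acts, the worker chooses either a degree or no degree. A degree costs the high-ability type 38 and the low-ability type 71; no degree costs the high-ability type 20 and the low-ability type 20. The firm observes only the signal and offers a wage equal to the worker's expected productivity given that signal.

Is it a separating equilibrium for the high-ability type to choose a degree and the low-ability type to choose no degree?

No

If types separate, degree earns payment 173 and no degree earns 88.
High-ability: degree gives 173 − 38 = 135; no degree gives 88 − 20 = 68. No deviation. ✓
Low-ability: no degree gives 88 − 20 = 68; degree gives 173 − 71 = 102. Would deviate. ✗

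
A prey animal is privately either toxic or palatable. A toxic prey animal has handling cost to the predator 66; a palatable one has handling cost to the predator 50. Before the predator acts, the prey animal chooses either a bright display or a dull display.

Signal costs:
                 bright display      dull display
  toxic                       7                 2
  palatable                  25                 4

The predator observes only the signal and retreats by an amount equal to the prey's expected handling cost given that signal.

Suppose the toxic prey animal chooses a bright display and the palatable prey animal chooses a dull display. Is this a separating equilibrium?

If types separate, bright display earns payment 66 and dull display earns 50.
Toxic: bright display gives 66 − 7 = 59; dull display gives 50 − 2 = 48. No deviation. ✓
Palatable: dull display gives 50 − 4 = 46; bright display gives 66 − 25 = 41. No deviation. ✓
Neither type gains from mimicking the other.

Yes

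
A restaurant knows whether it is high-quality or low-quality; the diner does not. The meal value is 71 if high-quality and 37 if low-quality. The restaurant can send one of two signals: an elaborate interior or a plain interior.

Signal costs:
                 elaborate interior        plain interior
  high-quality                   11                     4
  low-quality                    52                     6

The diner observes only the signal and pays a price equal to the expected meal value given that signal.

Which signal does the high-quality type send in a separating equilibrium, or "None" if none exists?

Try high-quality → elaborate interior, low-quality → plain interior:
  If types separate, elaborate interior earns payment 71 and plain interior earns 37.
  High-quality: elaborate interior gives 71 − 11 = 60; plain interior gives 37 − 4 = 33. No deviation. ✓
  Low-quality: plain interior gives 37 − 6 = 31; elaborate interior gives 71 − 52 = 19. No deviation. ✓
Both hold — the high-quality type sends elaborate interior.

elaborate interior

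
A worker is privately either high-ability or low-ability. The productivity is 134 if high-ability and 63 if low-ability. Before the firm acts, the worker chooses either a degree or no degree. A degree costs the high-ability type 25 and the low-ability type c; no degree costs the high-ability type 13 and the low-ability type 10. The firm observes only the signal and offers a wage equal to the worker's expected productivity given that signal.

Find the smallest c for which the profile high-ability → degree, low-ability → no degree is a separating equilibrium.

Under separation: degree → high-ability (pays 134); no degree → low-ability (pays 63).
High-ability: 134 − 25 = 109 ≥ 63 − 13 = 50. Holds regardless of c. ✓
Low-ability: 63 − 10 ≥ 134 − c, so c ≥ 134 − 53 = 81.

81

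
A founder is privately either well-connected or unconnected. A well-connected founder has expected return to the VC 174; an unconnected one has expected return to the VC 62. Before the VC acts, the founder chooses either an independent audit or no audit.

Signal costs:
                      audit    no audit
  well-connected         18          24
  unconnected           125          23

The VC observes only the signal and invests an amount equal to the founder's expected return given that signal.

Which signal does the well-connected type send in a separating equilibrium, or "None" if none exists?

None

Try well-connected → audit, unconnected → no audit:
  Under separation the VC infers type exactly: audit → well-connected (pays 174), no audit → unconnected (pays 62).
  Well-connected: audit gives 174 − 18 = 156; no audit gives 62 − 24 = 38. No deviation. ✓
  Unconnected: no audit gives 62 − 23 = 39; audit gives 174 − 125 = 49. Would deviate. ✗
Try well-connected → no audit, unconnected → audit:
  Under separation the VC infers type exactly: no audit → well-connected (pays 174), audit → unconnected (pays 62).
  Well-connected: no audit gives 174 − 24 = 150; audit gives 62 − 18 = 44. No deviation. ✓
  Unconnected: audit gives 62 − 125 = -63; no audit gives 174 − 23 = 151. Would deviate. ✗
Neither assignment is incentive-compatible.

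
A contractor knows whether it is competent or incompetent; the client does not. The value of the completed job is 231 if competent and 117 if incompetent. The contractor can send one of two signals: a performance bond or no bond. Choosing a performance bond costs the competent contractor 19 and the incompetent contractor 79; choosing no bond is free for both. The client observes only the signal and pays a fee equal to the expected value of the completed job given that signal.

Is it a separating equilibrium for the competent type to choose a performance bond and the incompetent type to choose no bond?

No

If types separate, bond earns payment 231 and no bond earns 117.
Competent: bond gives 231 − 19 = 212; no bond gives 117 − 0 = 117. No deviation. ✓
Incompetent: no bond gives 117 − 0 = 117; bond gives 231 − 79 = 152. Would deviate. ✗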